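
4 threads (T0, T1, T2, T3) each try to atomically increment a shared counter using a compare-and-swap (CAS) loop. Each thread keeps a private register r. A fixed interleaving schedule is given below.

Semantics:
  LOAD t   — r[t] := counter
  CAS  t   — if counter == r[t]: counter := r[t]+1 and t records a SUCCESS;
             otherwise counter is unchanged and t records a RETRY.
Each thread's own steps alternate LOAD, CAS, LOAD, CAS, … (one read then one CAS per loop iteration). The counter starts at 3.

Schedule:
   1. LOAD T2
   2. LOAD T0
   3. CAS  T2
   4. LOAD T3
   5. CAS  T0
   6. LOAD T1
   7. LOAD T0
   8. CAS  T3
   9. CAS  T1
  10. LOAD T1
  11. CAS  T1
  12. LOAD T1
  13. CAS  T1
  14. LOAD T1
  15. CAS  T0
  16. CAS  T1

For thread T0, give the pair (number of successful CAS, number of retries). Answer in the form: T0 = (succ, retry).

T0 = (0, 2)

T2 LOAD — after: cnt=3, r=3 — load
T0 LOAD — after: cnt=3, r=3 — load
T2 CAS — after: cnt=4, r=3 — ok
T3 LOAD — after: cnt=4, r=4 — load
T0 CAS — after: cnt=4, r=3 — retry
T1 LOAD — after: cnt=4, r=4 — load
T0 LOAD — after: cnt=4, r=4 — load
T3 CAS — after: cnt=5, r=4 — ok
T1 CAS — after: cnt=5, r=4 — retry
T1 LOAD — after: cnt=5, r=5 — load
T1 CAS — after: cnt=6, r=5 — ok
T1 LOAD — after: cnt=6, r=6 — load
T1 CAS — after: cnt=7, r=6 — ok
T1 LOAD — after: cnt=7, r=7 — load
T0 CAS — after: cnt=7, r=4 — retry
T1 CAS — after: cnt=8, r=7 — ok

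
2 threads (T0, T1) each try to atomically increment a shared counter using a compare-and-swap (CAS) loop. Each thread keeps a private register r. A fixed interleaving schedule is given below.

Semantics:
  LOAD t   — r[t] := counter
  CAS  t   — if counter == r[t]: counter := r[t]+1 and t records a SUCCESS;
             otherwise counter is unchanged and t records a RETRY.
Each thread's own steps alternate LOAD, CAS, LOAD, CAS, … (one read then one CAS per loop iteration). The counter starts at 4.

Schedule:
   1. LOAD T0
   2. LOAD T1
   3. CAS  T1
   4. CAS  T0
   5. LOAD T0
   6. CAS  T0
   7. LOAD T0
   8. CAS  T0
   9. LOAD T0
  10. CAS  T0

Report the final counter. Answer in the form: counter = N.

1. LOAD T0 → mem=4 r[T0]=4 [LOAD]
2. LOAD T1 → mem=4 r[T1]=4 [LOAD]
3. CAS T1 → mem=5 r[T1]=4 [OK]
4. CAS T0 → mem=5 r[T0]=4 [RETRY]
5. LOAD T0 → mem=5 r[T0]=5 [LOAD]
6. CAS T0 → mem=6 r[T0]=5 [OK]
7. LOAD T0 → mem=6 r[T0]=6 [LOAD]
8. CAS T0 → mem=7 r[T0]=6 [OK]
9. LOAD T0 → mem=7 r[T0]=7 [LOAD]
10. CAS T0 → mem=8 r[T0]=7 [OK]

counter = 8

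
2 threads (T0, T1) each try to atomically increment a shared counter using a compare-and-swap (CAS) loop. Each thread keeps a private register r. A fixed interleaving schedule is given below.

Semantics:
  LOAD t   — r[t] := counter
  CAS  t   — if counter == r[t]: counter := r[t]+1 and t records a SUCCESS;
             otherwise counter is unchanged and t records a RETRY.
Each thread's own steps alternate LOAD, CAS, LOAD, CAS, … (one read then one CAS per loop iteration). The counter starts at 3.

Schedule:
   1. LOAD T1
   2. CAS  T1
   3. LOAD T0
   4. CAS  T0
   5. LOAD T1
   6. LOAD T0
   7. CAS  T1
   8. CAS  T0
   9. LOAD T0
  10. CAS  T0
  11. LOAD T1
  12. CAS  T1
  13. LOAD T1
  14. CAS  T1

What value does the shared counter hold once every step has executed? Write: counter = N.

counter = 9

[1] T1.load  rd  (counter 3, T1.r 3)
[2] T1.cas  hit  (counter 4, T1.r 3)
[3] T0.load  rd  (counter 4, T0.r 4)
[4] T0.cas  hit  (counter 5, T0.r 4)
[5] T1.load  rd  (counter 5, T1.r 5)
[6] T0.load  rd  (counter 5, T0.r 5)
[7] T1.cas  hit  (counter 6, T1.r 5)
[8] T0.cas  miss  (counter 6, T0.r 5)
[9] T0.load  rd  (counter 6, T0.r 6)
[10] T0.cas  hit  (counter 7, T0.r 6)
[11] T1.load  rd  (counter 7, T1.r 7)
[12] T1.cas  hit  (counter 8, T1.r 7)
[13] T1.load  rd  (counter 8, T1.r 8)
[14] T1.cas  hit  (counter 9, T1.r 8)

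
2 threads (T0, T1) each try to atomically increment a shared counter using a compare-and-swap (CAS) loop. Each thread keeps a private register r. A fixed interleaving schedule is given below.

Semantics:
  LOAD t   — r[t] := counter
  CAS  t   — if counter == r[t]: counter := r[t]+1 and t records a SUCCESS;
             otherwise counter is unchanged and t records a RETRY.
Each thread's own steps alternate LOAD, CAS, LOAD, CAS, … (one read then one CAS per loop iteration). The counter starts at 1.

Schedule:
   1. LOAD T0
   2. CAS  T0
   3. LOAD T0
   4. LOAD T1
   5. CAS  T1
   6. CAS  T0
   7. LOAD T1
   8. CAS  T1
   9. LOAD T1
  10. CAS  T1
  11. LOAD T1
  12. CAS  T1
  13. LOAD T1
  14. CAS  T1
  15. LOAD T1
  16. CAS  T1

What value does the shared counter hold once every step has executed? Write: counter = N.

step 1: T0 LOAD ⇒ load; ctr=1 reg=1
step 2: T0 CAS ⇒ ok; ctr=2 reg=1
step 3: T0 LOAD ⇒ load; ctr=2 reg=2
step 4: T1 LOAD ⇒ load; ctr=2 reg=2
step 5: T1 CAS ⇒ ok; ctr=3 reg=2
step 6: T0 CAS ⇒ retry; ctr=3 reg=2
step 7: T1 LOAD ⇒ load; ctr=3 reg=3
step 8: T1 CAS ⇒ ok; ctr=4 reg=3
step 9: T1 LOAD ⇒ load; ctr=4 reg=4
step 10: T1 CAS ⇒ ok; ctr=5 reg=4
step 11: T1 LOAD ⇒ load; ctr=5 reg=5
step 12: T1 CAS ⇒ ok; ctr=6 reg=5
step 13: T1 LOAD ⇒ load; ctr=6 reg=6
step 14: T1 CAS ⇒ ok; ctr=7 reg=6
step 15: T1 LOAD ⇒ load; ctr=7 reg=7
step 16: T1 CAS ⇒ ok; ctr=8 reg=7

counter = 8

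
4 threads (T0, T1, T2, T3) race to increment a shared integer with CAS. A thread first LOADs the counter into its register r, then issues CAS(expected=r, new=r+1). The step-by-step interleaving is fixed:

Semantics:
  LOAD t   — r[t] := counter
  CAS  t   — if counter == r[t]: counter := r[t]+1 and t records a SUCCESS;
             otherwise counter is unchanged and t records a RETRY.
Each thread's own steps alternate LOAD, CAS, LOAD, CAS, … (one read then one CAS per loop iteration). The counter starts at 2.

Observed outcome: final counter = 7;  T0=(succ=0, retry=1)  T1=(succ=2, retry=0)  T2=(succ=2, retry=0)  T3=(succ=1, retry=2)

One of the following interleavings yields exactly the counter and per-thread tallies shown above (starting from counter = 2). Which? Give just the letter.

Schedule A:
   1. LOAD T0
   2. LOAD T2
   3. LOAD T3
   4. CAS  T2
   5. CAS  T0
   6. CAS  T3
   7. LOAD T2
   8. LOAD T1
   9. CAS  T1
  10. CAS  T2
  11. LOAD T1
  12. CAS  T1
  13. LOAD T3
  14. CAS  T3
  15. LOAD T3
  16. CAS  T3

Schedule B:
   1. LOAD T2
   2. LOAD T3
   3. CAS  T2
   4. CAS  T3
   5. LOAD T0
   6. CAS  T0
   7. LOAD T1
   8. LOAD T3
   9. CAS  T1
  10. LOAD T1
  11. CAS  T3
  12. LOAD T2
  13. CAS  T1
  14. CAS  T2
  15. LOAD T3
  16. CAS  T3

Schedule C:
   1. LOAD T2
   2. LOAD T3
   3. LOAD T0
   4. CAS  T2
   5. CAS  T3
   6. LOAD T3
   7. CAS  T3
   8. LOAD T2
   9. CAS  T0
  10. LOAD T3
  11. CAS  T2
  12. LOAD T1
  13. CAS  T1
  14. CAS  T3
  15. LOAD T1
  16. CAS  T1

Tracing schedule C:
[1] T2.load  rd  (counter 2, T2.r 2)
[2] T3.load  rd  (counter 2, T3.r 2)
[3] T0.load  rd  (counter 2, T0.r 2)
[4] T2.cas  hit  (counter 3, T2.r 2)
[5] T3.cas  miss  (counter 3, T3.r 2)
[6] T3.load  rd  (counter 3, T3.r 3)
[7] T3.cas  hit  (counter 4, T3.r 3)
[8] T2.load  rd  (counter 4, T2.r 4)
[9] T0.cas  miss  (counter 4, T0.r 2)
[10] T3.load  rd  (counter 4, T3.r 4)
[11] T2.cas  hit  (counter 5, T2.r 4)
[12] T1.load  rd  (counter 5, T1.r 5)
[13] T1.cas  hit  (counter 6, T1.r 5)
[14] T3.cas  miss  (counter 6, T3.r 4)
[15] T1.load  rd  (counter 6, T1.r 6)
[16] T1.cas  hit  (counter 7, T1.r 6)

C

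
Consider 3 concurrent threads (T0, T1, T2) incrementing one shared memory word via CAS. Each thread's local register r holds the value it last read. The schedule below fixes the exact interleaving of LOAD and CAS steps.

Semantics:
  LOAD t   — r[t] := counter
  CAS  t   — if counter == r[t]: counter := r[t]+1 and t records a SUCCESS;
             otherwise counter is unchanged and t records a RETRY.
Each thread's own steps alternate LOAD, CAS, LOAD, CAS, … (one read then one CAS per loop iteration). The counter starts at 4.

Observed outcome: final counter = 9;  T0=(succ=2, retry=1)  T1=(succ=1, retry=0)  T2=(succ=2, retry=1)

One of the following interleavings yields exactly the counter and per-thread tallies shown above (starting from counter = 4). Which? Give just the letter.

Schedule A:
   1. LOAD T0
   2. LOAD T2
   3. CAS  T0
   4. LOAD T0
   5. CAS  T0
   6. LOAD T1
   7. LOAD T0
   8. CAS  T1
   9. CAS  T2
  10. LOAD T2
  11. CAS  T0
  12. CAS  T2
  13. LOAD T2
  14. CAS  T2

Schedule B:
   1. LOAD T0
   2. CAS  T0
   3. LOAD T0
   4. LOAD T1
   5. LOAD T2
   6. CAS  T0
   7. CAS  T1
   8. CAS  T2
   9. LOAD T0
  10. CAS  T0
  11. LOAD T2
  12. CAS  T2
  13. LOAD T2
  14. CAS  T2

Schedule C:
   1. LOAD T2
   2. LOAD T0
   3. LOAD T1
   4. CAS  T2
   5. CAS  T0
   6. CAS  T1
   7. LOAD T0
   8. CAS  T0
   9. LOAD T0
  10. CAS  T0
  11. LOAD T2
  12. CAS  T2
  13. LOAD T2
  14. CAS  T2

A

Run A:
#1 T0 reads 4
#2 T2 reads 4
#3 T0 CAS(4→5) writes; counter now 5
#4 T0 reads 5
#5 T0 CAS(5→6) writes; counter now 6
#6 T1 reads 6
#7 T0 reads 6
#8 T1 CAS(6→7) writes; counter now 7
#9 T2 CAS(4→5) fails; counter now 7
#10 T2 reads 7
#11 T0 CAS(6→7) fails; counter now 7
#12 T2 CAS(7→8) writes; counter now 8
#13 T2 reads 8
#14 T2 CAS(8→9) writes; counter now 9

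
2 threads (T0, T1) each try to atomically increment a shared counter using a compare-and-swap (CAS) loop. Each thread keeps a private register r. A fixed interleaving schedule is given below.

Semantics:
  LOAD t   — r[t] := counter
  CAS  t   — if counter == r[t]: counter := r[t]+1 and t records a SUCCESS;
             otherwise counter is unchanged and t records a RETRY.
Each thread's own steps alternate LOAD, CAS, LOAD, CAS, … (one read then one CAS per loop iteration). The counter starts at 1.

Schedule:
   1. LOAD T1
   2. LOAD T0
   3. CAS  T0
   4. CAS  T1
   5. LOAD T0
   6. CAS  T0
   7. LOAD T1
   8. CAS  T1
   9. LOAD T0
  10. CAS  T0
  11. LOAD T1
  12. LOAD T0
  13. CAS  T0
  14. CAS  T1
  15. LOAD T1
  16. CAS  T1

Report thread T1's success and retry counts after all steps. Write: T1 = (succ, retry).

#1 T1 reads 1
#2 T0 reads 1
#3 T0 CAS(1→2) writes; counter now 2
#4 T1 CAS(1→2) fails; counter now 2
#5 T0 reads 2
#6 T0 CAS(2→3) writes; counter now 3
#7 T1 reads 3
#8 T1 CAS(3→4) writes; counter now 4
#9 T0 reads 4
#10 T0 CAS(4→5) writes; counter now 5
#11 T1 reads 5
#12 T0 reads 5
#13 T0 CAS(5→6) writes; counter now 6
#14 T1 CAS(5→6) fails; counter now 6
#15 T1 reads 6
#16 T1 CAS(6→7) writes; counter now 7

T1 = (2, 2)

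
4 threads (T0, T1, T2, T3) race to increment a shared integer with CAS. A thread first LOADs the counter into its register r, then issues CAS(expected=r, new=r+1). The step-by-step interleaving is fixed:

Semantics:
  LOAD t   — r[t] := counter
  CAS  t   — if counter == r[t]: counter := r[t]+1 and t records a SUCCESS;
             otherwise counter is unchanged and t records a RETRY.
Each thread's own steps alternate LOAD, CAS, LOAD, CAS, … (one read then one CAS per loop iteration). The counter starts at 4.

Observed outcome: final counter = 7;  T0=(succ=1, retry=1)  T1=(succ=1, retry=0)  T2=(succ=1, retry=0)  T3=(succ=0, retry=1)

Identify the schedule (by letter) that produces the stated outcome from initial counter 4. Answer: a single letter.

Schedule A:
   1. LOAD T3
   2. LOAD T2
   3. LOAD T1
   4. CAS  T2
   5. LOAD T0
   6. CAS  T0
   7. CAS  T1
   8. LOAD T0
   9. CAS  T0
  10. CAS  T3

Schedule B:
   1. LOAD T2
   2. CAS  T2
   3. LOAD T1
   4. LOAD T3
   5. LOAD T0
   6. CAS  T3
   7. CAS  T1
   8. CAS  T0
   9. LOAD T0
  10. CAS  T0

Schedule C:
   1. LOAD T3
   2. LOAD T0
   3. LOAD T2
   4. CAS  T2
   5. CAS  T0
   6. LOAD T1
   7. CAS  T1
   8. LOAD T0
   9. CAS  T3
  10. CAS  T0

C

Tracing schedule C:
#1 T3 reads 4
#2 T0 reads 4
#3 T2 reads 4
#4 T2 CAS(4→5) writes; counter now 5
#5 T0 CAS(4→5) fails; counter now 5
#6 T1 reads 5
#7 T1 CAS(5→6) writes; counter now 6
#8 T0 reads 6
#9 T3 CAS(4→5) fails; counter now 6
#10 T0 CAS(6→7) writes; counter now 7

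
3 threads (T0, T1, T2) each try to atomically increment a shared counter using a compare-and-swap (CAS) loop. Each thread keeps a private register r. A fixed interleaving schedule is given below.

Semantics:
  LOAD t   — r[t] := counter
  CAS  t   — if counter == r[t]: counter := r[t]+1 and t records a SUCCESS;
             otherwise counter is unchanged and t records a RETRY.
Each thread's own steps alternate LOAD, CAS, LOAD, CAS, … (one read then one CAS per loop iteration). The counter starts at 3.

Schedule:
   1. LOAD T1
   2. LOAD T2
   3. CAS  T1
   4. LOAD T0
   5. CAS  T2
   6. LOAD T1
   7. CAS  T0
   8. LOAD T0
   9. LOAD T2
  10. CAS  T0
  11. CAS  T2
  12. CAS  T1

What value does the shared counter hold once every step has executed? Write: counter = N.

counter = 6

#1 T1 reads 3
#2 T2 reads 3
#3 T1 CAS(3→4) writes; counter now 4
#4 T0 reads 4
#5 T2 CAS(3→4) fails; counter now 4
#6 T1 reads 4
#7 T0 CAS(4→5) writes; counter now 5
#8 T0 reads 5
#9 T2 reads 5
#10 T0 CAS(5→6) writes; counter now 6
#11 T2 CAS(5→6) fails; counter now 6
#12 T1 CAS(4→5) fails; counter now 6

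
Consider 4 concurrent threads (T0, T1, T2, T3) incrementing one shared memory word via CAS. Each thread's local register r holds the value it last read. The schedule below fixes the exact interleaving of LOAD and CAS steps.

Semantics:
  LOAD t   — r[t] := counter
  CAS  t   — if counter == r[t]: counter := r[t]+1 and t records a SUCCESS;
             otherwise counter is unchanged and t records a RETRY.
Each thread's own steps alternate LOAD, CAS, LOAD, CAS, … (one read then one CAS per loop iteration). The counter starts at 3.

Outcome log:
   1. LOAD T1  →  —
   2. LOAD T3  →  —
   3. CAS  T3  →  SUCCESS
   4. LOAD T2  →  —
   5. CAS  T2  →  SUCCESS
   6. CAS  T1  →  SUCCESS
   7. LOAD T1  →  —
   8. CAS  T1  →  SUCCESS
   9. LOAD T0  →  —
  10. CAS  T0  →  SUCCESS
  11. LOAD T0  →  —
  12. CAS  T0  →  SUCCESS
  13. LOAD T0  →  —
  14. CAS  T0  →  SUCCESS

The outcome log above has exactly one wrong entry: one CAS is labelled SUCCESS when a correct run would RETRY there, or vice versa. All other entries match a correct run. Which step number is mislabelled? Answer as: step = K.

step = 6

Correct run:
T1 LOAD — after: cnt=3, r=3 — load
T3 LOAD — after: cnt=3, r=3 — load
T3 CAS — after: cnt=4, r=3 — ok
T2 LOAD — after: cnt=4, r=4 — load
T2 CAS — after: cnt=5, r=4 — ok
T1 CAS — after: cnt=5, r=3 — retry
T1 LOAD — after: cnt=5, r=5 — load
T1 CAS — after: cnt=6, r=5 — ok
T0 LOAD — after: cnt=6, r=6 — load
T0 CAS — after: cnt=7, r=6 — ok
T0 LOAD — after: cnt=7, r=7 — load
T0 CAS — after: cnt=8, r=7 — ok
T0 LOAD — after: cnt=8, r=8 — load
T0 CAS — after: cnt=9, r=8 — ok
Log disagrees first at step 6.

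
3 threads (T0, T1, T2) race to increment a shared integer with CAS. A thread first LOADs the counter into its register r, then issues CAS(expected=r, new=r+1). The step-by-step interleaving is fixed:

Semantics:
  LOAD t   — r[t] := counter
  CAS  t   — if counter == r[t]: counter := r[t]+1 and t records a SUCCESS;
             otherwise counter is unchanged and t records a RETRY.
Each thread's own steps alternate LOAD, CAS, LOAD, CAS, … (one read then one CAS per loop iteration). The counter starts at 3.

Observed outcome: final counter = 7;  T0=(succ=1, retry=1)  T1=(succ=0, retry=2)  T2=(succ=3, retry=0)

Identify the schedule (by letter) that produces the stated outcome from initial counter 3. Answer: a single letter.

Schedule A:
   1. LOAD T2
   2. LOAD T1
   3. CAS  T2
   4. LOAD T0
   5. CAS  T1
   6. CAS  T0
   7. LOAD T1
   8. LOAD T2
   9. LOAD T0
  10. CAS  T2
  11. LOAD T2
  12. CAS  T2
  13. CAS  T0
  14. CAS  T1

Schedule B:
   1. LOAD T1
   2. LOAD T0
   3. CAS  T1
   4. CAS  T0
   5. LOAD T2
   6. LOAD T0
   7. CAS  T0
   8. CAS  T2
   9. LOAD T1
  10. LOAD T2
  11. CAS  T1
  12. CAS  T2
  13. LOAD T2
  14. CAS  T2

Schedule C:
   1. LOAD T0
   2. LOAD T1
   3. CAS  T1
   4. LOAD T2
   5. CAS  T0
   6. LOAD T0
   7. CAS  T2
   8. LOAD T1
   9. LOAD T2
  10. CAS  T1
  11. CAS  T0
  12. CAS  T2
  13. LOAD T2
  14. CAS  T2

Simulating candidate A:
   1) LOAD T2:  M=3  r_T2=3
   2) LOAD T1:  M=3  r_T1=3
   3) CAS  T2:  M=4  r_T2=3 ✓
   4) LOAD T0:  M=4  r_T0=4
   5) CAS  T1:  M=4  r_T1=3 ✗
   6) CAS  T0:  M=5  r_T0=4 ✓
   7) LOAD T1:  M=5  r_T1=5
   8) LOAD T2:  M=5  r_T2=5
   9) LOAD T0:  M=5  r_T0=5
  10) CAS  T2:  M=6  r_T2=5 ✓
  11) LOAD T2:  M=6  r_T2=6
  12) CAS  T2:  M=7  r_T2=6 ✓
  13) CAS  T0:  M=7  r_T0=5 ✗
  14) CAS  T1:  M=7  r_T1=5 ✗

A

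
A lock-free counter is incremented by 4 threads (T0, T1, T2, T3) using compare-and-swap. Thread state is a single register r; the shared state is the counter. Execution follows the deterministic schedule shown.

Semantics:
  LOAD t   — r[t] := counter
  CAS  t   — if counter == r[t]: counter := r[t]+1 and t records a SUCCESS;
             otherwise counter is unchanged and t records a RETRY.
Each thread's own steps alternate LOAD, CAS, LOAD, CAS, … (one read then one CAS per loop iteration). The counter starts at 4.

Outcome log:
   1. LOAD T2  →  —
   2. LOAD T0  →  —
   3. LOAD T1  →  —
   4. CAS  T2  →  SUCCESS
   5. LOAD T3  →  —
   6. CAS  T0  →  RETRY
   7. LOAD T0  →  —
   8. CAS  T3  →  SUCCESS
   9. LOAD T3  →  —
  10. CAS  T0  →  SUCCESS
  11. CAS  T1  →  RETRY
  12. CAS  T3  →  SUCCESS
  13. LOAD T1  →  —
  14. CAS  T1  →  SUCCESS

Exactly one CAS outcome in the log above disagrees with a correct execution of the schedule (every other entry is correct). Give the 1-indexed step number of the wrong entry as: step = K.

step = 10

Re-executing:
T2 LOAD — after: cnt=4, r=4 — load
T0 LOAD — after: cnt=4, r=4 — load
T1 LOAD — after: cnt=4, r=4 — load
T2 CAS — after: cnt=5, r=4 — ok
T3 LOAD — after: cnt=5, r=5 — load
T0 CAS — after: cnt=5, r=4 — retry
T0 LOAD — after: cnt=5, r=5 — load
T3 CAS — after: cnt=6, r=5 — ok
T3 LOAD — after: cnt=6, r=6 — load
T0 CAS — after: cnt=6, r=5 — retry
T1 CAS — after: cnt=6, r=4 — retry
T3 CAS — after: cnt=7, r=6 — ok
T1 LOAD — after: cnt=7, r=7 — load
T1 CAS — after: cnt=8, r=7 — ok
Mismatch at 10.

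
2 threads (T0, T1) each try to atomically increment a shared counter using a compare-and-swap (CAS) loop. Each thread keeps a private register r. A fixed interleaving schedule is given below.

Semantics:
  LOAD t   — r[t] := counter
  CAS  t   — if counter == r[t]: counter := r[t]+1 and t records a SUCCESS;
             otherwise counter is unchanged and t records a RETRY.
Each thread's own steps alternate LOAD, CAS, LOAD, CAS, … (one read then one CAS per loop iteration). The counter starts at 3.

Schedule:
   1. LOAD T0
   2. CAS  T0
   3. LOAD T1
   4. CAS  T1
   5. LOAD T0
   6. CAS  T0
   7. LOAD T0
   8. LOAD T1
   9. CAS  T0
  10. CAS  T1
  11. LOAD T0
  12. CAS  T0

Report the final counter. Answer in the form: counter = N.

   1) LOAD T0:  M=3  r_T0=3
   2) CAS  T0:  M=4  r_T0=3 ✓
   3) LOAD T1:  M=4  r_T1=4
   4) CAS  T1:  M=5  r_T1=4 ✓
   5) LOAD T0:  M=5  r_T0=5
   6) CAS  T0:  M=6  r_T0=5 ✓
   7) LOAD T0:  M=6  r_T0=6
   8) LOAD T1:  M=6  r_T1=6
   9) CAS  T0:  M=7  r_T0=6 ✓
  10) CAS  T1:  M=7  r_T1=6 ✗
  11) LOAD T0:  M=7  r_T0=7
  12) CAS  T0:  M=8  r_T0=7 ✓

counter = 8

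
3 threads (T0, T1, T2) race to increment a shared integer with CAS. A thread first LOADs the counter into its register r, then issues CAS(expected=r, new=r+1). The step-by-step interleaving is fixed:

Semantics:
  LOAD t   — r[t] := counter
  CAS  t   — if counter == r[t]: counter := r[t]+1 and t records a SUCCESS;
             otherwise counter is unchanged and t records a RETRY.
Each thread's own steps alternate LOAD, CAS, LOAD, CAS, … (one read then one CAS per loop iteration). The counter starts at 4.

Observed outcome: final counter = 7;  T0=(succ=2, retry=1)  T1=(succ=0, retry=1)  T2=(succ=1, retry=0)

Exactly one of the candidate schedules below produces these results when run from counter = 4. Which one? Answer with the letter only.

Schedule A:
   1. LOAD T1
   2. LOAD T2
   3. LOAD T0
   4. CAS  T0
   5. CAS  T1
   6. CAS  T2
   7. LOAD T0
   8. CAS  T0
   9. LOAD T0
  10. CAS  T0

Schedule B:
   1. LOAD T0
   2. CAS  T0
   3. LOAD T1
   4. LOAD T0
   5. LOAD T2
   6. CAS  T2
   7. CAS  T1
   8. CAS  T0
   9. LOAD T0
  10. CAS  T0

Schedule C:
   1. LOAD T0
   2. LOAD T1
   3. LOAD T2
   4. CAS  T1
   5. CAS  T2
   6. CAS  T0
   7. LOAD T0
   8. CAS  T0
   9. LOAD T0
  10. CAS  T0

B

Simulating candidate B:
[1] T0.load  rd  (counter 4, T0.r 4)
[2] T0.cas  hit  (counter 5, T0.r 4)
[3] T1.load  rd  (counter 5, T1.r 5)
[4] T0.load  rd  (counter 5, T0.r 5)
[5] T2.load  rd  (counter 5, T2.r 5)
[6] T2.cas  hit  (counter 6, T2.r 5)
[7] T1.cas  miss  (counter 6, T1.r 5)
[8] T0.cas  miss  (counter 6, T0.r 5)
[9] T0.load  rd  (counter 6, T0.r 6)
[10] T0.cas  hit  (counter 7, T0.r 6)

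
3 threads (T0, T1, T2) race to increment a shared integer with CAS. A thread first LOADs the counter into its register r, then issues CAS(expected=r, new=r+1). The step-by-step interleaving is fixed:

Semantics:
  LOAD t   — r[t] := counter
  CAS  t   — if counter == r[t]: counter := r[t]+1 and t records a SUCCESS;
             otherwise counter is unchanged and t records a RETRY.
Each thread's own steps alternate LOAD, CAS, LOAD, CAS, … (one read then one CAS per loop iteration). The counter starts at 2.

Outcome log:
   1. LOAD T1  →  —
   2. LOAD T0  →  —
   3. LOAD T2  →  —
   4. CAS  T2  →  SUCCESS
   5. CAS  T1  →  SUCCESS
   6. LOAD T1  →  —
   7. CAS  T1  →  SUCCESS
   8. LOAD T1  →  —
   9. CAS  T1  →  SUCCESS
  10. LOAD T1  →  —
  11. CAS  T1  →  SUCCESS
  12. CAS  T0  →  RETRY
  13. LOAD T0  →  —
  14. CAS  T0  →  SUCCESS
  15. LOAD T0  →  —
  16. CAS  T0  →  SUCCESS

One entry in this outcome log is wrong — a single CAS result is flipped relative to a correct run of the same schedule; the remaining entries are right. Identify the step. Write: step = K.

step = 5

Correct run:
T1 LOAD — after: cnt=2, r=2 — load
T0 LOAD — after: cnt=2, r=2 — load
T2 LOAD — after: cnt=2, r=2 — load
T2 CAS — after: cnt=3, r=2 — ok
T1 CAS — after: cnt=3, r=2 — retry
T1 LOAD — after: cnt=3, r=3 — load
T1 CAS — after: cnt=4, r=3 — ok
T1 LOAD — after: cnt=4, r=4 — load
T1 CAS — after: cnt=5, r=4 — ok
T1 LOAD — after: cnt=5, r=5 — load
T1 CAS — after: cnt=6, r=5 — ok
T0 CAS — after: cnt=6, r=2 — retry
T0 LOAD — after: cnt=6, r=6 — load
T0 CAS — after: cnt=7, r=6 — ok
T0 LOAD — after: cnt=7, r=7 — load
T0 CAS — after: cnt=8, r=7 — ok
Mismatch at 5.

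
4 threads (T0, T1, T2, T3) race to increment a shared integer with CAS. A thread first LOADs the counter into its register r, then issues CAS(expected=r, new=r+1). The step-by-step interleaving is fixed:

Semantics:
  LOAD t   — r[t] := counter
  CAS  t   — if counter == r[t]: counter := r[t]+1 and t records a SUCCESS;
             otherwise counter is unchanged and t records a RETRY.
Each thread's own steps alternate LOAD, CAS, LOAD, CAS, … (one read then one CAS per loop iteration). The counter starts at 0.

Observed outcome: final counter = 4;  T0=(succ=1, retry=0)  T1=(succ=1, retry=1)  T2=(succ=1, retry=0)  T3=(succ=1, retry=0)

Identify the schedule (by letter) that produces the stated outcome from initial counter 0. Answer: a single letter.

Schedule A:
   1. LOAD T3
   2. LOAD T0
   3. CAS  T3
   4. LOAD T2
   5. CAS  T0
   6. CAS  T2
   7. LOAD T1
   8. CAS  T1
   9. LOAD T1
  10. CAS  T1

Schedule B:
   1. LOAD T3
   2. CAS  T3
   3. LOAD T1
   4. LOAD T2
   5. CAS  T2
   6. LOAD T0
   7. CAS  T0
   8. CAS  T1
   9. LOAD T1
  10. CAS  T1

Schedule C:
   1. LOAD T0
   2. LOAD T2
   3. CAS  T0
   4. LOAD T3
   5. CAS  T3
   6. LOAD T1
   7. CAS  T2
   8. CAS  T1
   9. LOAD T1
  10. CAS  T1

B

Run B:
1. LOAD T3 → mem=0 r[T3]=0 [LOAD]
2. CAS T3 → mem=1 r[T3]=0 [OK]
3. LOAD T1 → mem=1 r[T1]=1 [LOAD]
4. LOAD T2 → mem=1 r[T2]=1 [LOAD]
5. CAS T2 → mem=2 r[T2]=1 [OK]
6. LOAD T0 → mem=2 r[T0]=2 [LOAD]
7. CAS T0 → mem=3 r[T0]=2 [OK]
8. CAS T1 → mem=3 r[T1]=1 [RETRY]
9. LOAD T1 → mem=3 r[T1]=3 [LOAD]
10. CAS T1 → mem=4 r[T1]=3 [OK]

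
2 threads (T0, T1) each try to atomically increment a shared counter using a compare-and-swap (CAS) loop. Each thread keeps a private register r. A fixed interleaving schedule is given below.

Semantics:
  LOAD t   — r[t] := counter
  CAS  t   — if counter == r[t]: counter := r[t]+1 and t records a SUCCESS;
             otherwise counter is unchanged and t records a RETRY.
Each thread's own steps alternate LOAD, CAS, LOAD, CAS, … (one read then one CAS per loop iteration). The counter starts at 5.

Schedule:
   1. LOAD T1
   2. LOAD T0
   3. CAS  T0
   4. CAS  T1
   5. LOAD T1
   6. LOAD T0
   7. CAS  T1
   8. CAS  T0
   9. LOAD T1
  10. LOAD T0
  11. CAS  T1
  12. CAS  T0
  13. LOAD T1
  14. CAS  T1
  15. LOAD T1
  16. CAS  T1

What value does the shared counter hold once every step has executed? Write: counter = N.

step 1: T1 LOAD ⇒ load; ctr=5 reg=5
step 2: T0 LOAD ⇒ load; ctr=5 reg=5
step 3: T0 CAS ⇒ ok; ctr=6 reg=5
step 4: T1 CAS ⇒ retry; ctr=6 reg=5
step 5: T1 LOAD ⇒ load; ctr=6 reg=6
step 6: T0 LOAD ⇒ load; ctr=6 reg=6
step 7: T1 CAS ⇒ ok; ctr=7 reg=6
step 8: T0 CAS ⇒ retry; ctr=7 reg=6
step 9: T1 LOAD ⇒ load; ctr=7 reg=7
step 10: T0 LOAD ⇒ load; ctr=7 reg=7
step 11: T1 CAS ⇒ ok; ctr=8 reg=7
step 12: T0 CAS ⇒ retry; ctr=8 reg=7
step 13: T1 LOAD ⇒ load; ctr=8 reg=8
step 14: T1 CAS ⇒ ok; ctr=9 reg=8
step 15: T1 LOAD ⇒ load; ctr=9 reg=9
step 16: T1 CAS ⇒ ok; ctr=10 reg=9

counter = 10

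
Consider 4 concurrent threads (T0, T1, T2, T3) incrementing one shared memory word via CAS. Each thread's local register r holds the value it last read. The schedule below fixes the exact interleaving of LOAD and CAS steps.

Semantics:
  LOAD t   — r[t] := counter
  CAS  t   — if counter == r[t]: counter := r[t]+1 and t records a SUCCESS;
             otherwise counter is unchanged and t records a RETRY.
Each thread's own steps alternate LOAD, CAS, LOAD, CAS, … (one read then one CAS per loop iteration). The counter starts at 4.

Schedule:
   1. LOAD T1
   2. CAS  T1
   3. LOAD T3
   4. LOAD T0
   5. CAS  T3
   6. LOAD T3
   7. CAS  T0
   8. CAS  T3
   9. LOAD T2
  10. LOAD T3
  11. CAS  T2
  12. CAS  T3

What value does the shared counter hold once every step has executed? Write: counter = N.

counter = 8

1. LOAD T1 → mem=4 r[T1]=4 [LOAD]
2. CAS T1 → mem=5 r[T1]=4 [OK]
3. LOAD T3 → mem=5 r[T3]=5 [LOAD]
4. LOAD T0 → mem=5 r[T0]=5 [LOAD]
5. CAS T3 → mem=6 r[T3]=5 [OK]
6. LOAD T3 → mem=6 r[T3]=6 [LOAD]
7. CAS T0 → mem=6 r[T0]=5 [RETRY]
8. CAS T3 → mem=7 r[T3]=6 [OK]
9. LOAD T2 → mem=7 r[T2]=7 [LOAD]
10. LOAD T3 → mem=7 r[T3]=7 [LOAD]
11. CAS T2 → mem=8 r[T2]=7 [OK]
12. CAS T3 → mem=8 r[T3]=7 [RETRY]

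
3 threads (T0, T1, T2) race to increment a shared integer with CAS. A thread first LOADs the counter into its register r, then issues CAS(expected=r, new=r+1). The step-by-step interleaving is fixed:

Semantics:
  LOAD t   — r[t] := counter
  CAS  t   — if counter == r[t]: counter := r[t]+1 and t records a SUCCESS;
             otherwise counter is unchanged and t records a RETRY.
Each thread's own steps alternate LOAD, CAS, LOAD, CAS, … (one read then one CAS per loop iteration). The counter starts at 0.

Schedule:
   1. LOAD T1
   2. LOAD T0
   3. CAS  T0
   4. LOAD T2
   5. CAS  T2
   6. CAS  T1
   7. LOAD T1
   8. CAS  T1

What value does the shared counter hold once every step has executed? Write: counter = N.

counter = 3

#1 T1 reads 0
#2 T0 reads 0
#3 T0 CAS(0→1) writes; counter now 1
#4 T2 reads 1
#5 T2 CAS(1→2) writes; counter now 2
#6 T1 CAS(0→1) fails; counter now 2
#7 T1 reads 2
#8 T1 CAS(2→3) writes; counter now 3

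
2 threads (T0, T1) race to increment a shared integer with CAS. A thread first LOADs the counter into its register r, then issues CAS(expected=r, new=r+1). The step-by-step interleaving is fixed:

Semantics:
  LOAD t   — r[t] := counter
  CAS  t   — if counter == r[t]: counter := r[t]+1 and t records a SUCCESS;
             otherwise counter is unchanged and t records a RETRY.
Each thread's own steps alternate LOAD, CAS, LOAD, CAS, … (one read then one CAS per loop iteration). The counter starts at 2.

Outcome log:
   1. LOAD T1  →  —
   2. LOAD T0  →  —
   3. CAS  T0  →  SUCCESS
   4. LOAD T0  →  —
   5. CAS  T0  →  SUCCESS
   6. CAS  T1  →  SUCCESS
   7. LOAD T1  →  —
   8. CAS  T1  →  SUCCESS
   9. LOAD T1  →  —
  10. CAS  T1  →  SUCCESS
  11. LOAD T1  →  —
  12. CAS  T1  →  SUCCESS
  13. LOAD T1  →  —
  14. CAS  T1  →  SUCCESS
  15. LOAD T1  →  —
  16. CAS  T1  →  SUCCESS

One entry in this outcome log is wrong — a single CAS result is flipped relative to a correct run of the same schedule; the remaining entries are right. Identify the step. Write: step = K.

step = 6

Correct run:
[1] T1.load  rd  (counter 2, T1.r 2)
[2] T0.load  rd  (counter 2, T0.r 2)
[3] T0.cas  hit  (counter 3, T0.r 2)
[4] T0.load  rd  (counter 3, T0.r 3)
[5] T0.cas  hit  (counter 4, T0.r 3)
[6] T1.cas  miss  (counter 4, T1.r 2)
[7] T1.load  rd  (counter 4, T1.r 4)
[8] T1.cas  hit  (counter 5, T1.r 4)
[9] T1.load  rd  (counter 5, T1.r 5)
[10] T1.cas  hit  (counter 6, T1.r 5)
[11] T1.load  rd  (counter 6, T1.r 6)
[12] T1.cas  hit  (counter 7, T1.r 6)
[13] T1.load  rd  (counter 7, T1.r 7)
[14] T1.cas  hit  (counter 8, T1.r 7)
[15] T1.load  rd  (counter 8, T1.r 8)
[16] T1.cas  hit  (counter 9, T1.r 8)
Flip is step 6.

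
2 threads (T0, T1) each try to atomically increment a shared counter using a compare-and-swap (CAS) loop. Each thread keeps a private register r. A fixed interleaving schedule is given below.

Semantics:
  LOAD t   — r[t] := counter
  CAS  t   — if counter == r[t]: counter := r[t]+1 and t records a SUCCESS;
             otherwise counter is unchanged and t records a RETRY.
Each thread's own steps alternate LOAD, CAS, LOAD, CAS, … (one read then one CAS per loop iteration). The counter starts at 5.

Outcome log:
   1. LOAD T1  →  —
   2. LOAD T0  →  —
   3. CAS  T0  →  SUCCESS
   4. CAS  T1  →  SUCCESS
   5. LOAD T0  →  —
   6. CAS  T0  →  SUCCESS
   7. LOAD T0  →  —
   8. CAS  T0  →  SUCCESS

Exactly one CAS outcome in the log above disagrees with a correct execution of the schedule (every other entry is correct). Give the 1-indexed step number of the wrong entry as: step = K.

step = 4

Reference trace:
step 1: T1 LOAD ⇒ load; ctr=5 reg=5
step 2: T0 LOAD ⇒ load; ctr=5 reg=5
step 3: T0 CAS ⇒ ok; ctr=6 reg=5
step 4: T1 CAS ⇒ retry; ctr=6 reg=5
step 5: T0 LOAD ⇒ load; ctr=6 reg=6
step 6: T0 CAS ⇒ ok; ctr=7 reg=6
step 7: T0 LOAD ⇒ load; ctr=7 reg=7
step 8: T0 CAS ⇒ ok; ctr=8 reg=7
Flip is step 4.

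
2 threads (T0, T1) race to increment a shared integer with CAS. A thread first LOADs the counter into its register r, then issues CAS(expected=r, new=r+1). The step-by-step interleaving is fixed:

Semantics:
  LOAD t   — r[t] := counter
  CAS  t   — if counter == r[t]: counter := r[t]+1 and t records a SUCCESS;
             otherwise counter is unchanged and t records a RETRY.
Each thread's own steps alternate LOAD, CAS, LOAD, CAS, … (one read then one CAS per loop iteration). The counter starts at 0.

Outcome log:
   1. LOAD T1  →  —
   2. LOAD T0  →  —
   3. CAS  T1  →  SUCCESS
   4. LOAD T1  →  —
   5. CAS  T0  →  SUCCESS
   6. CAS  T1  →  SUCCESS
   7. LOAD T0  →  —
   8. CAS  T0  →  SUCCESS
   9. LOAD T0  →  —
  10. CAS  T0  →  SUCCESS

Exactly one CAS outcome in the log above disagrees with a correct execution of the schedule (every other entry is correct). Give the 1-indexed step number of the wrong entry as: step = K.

Correct run:
#1 T1 reads 0
#2 T0 reads 0
#3 T1 CAS(0→1) writes; counter now 1
#4 T1 reads 1
#5 T0 CAS(0→1) fails; counter now 1
#6 T1 CAS(1→2) writes; counter now 2
#7 T0 reads 2
#8 T0 CAS(2→3) writes; counter now 3
#9 T0 reads 3
#10 T0 CAS(3→4) writes; counter now 4
Log disagrees first at step 5.

step = 5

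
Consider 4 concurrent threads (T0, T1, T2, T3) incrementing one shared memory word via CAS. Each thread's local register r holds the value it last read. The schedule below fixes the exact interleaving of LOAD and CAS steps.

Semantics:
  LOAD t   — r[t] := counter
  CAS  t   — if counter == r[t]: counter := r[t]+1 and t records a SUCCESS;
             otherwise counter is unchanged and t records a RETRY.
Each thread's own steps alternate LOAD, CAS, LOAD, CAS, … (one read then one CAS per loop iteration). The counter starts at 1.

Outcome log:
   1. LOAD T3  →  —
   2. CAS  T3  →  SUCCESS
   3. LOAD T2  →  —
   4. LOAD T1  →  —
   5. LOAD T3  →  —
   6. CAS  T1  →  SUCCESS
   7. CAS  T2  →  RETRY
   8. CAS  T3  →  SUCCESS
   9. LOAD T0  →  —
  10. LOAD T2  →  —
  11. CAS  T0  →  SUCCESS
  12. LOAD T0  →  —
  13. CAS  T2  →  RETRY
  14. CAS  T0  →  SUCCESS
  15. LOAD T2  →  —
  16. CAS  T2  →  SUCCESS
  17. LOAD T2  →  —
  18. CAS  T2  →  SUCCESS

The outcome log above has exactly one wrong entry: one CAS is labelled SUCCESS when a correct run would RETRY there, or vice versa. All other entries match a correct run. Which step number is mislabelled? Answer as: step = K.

step = 8

Reference trace:
[1] T3.load  rd  (counter 1, T3.r 1)
[2] T3.cas  hit  (counter 2, T3.r 1)
[3] T2.load  rd  (counter 2, T2.r 2)
[4] T1.load  rd  (counter 2, T1.r 2)
[5] T3.load  rd  (counter 2, T3.r 2)
[6] T1.cas  hit  (counter 3, T1.r 2)
[7] T2.cas  miss  (counter 3, T2.r 2)
[8] T3.cas  miss  (counter 3, T3.r 2)
[9] T0.load  rd  (counter 3, T0.r 3)
[10] T2.load  rd  (counter 3, T2.r 3)
[11] T0.cas  hit  (counter 4, T0.r 3)
[12] T0.load  rd  (counter 4, T0.r 4)
[13] T2.cas  miss  (counter 4, T2.r 3)
[14] T0.cas  hit  (counter 5, T0.r 4)
[15] T2.load  rd  (counter 5, T2.r 5)
[16] T2.cas  hit  (counter 6, T2.r 5)
[17] T2.load  rd  (counter 6, T2.r 6)
[18] T2.cas  hit  (counter 7, T2.r 6)
Log disagrees first at step 8.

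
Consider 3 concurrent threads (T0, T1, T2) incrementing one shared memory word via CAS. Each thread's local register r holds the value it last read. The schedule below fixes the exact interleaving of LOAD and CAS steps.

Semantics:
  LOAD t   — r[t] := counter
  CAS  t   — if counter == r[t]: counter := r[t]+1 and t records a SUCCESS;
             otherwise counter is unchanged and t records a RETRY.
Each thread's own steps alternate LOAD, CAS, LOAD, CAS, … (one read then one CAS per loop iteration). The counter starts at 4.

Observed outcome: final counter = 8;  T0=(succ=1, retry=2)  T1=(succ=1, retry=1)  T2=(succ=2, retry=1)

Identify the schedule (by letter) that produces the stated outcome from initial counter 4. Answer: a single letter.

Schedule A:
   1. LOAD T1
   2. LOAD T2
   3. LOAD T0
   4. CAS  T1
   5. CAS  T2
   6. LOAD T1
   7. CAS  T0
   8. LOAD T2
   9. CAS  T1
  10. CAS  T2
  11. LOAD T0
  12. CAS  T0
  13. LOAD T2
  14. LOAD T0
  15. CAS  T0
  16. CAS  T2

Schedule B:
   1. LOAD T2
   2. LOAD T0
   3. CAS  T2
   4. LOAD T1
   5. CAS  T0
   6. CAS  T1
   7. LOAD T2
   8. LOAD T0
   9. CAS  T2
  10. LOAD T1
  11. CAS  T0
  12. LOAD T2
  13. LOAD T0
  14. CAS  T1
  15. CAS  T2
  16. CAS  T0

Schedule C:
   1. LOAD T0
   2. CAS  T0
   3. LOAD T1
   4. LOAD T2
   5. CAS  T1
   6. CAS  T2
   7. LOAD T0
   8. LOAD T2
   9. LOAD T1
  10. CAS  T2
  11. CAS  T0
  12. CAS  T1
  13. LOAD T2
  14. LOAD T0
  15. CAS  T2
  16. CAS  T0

Tracing schedule C:
T0 LOAD — after: cnt=4, r=4 — load
T0 CAS — after: cnt=5, r=4 — ok
T1 LOAD — after: cnt=5, r=5 — load
T2 LOAD — after: cnt=5, r=5 — load
T1 CAS — after: cnt=6, r=5 — ok
T2 CAS — after: cnt=6, r=5 — retry
T0 LOAD — after: cnt=6, r=6 — load
T2 LOAD — after: cnt=6, r=6 — load
T1 LOAD — after: cnt=6, r=6 — load
T2 CAS — after: cnt=7, r=6 — ok
T0 CAS — after: cnt=7, r=6 — retry
T1 CAS — after: cnt=7, r=6 — retry
T2 LOAD — after: cnt=7, r=7 — load
T0 LOAD — after: cnt=7, r=7 — load
T2 CAS — after: cnt=8, r=7 — ok
T0 CAS — after: cnt=8, r=7 — retry

C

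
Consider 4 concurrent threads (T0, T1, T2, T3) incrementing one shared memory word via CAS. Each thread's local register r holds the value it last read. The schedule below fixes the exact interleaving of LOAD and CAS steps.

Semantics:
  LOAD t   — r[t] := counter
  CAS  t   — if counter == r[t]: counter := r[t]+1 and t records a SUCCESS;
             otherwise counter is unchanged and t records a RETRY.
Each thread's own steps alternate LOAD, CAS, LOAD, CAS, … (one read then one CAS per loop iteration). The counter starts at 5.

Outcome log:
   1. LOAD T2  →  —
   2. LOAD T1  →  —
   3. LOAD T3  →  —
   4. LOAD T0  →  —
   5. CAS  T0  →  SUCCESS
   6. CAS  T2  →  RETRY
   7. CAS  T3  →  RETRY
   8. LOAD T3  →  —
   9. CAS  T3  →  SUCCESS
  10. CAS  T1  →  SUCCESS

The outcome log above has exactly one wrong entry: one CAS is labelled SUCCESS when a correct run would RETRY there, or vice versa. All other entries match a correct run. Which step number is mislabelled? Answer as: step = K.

step = 10

Reference trace:
   1) LOAD T2:  M=5  r_T2=5
   2) LOAD T1:  M=5  r_T1=5
   3) LOAD T3:  M=5  r_T3=5
   4) LOAD T0:  M=5  r_T0=5
   5) CAS  T0:  M=6  r_T0=5 ✓
   6) CAS  T2:  M=6  r_T2=5 ✗
   7) CAS  T3:  M=6  r_T3=5 ✗
   8) LOAD T3:  M=6  r_T3=6
   9) CAS  T3:  M=7  r_T3=6 ✓
  10) CAS  T1:  M=7  r_T1=5 ✗
Flip is step 10.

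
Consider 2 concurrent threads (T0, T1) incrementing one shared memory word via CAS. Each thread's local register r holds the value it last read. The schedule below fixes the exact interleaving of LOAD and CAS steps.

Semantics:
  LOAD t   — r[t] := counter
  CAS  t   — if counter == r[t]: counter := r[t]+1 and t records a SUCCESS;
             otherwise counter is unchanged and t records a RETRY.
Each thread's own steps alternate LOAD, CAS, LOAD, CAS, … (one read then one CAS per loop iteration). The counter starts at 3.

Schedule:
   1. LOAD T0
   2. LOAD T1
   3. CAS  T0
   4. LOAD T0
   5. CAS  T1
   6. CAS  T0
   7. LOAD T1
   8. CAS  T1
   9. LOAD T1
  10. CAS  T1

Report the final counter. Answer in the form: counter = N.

counter = 7

   1) LOAD T0:  M=3  r_T0=3
   2) LOAD T1:  M=3  r_T1=3
   3) CAS  T0:  M=4  r_T0=3 ✓
   4) LOAD T0:  M=4  r_T0=4
   5) CAS  T1:  M=4  r_T1=3 ✗
   6) CAS  T0:  M=5  r_T0=4 ✓
   7) LOAD T1:  M=5  r_T1=5
   8) CAS  T1:  M=6  r_T1=5 ✓
   9) LOAD T1:  M=6  r_T1=6
  10) CAS  T1:  M=7  r_T1=6 ✓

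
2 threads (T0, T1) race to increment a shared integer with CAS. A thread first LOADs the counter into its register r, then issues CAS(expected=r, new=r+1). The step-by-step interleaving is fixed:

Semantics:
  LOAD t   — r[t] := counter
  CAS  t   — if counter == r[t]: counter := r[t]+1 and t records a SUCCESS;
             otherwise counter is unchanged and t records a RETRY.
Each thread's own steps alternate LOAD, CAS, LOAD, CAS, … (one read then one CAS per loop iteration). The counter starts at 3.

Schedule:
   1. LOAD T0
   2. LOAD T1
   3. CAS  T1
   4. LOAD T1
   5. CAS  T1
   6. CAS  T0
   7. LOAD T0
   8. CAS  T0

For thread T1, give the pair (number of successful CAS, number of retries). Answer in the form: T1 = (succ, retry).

T0 LOAD — after: cnt=3, r=3 — load
T1 LOAD — after: cnt=3, r=3 — load
T1 CAS — after: cnt=4, r=3 — ok
T1 LOAD — after: cnt=4, r=4 — load
T1 CAS — after: cnt=5, r=4 — ok
T0 CAS — after: cnt=5, r=3 — retry
T0 LOAD — after: cnt=5, r=5 — load
T0 CAS — after: cnt=6, r=5 — ok

T1 = (2, 0)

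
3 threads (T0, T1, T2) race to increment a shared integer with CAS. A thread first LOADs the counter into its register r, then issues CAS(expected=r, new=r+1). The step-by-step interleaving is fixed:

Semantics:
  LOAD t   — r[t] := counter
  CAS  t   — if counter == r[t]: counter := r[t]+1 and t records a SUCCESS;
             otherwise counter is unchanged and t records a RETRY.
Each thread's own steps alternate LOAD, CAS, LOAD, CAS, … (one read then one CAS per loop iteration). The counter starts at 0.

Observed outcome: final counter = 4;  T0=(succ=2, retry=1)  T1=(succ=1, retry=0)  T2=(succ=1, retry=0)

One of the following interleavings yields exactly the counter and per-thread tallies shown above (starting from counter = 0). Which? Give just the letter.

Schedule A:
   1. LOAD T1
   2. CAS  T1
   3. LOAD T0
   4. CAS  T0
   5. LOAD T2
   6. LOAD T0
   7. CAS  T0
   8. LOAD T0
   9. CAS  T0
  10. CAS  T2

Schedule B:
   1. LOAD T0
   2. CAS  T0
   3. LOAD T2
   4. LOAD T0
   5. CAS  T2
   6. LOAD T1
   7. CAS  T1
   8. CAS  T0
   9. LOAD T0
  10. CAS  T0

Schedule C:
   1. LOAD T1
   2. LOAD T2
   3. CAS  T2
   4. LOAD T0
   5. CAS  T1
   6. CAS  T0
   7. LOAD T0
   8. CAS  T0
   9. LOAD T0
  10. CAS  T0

B

Run B:
[1] T0.load  rd  (counter 0, T0.r 0)
[2] T0.cas  hit  (counter 1, T0.r 0)
[3] T2.load  rd  (counter 1, T2.r 1)
[4] T0.load  rd  (counter 1, T0.r 1)
[5] T2.cas  hit  (counter 2, T2.r 1)
[6] T1.load  rd  (counter 2, T1.r 2)
[7] T1.cas  hit  (counter 3, T1.r 2)
[8] T0.cas  miss  (counter 3, T0.r 1)
[9] T0.load  rd  (counter 3, T0.r 3)
[10] T0.cas  hit  (counter 4, T0.r 3)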